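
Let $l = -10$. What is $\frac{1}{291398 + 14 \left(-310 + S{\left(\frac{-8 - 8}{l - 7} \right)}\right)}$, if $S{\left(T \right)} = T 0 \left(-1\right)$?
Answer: $\frac{1}{287058} \approx 3.4836 \cdot 10^{-6}$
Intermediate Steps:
$S{\left(T \right)} = 0$ ($S{\left(T \right)} = 0 \left(-1\right) = 0$)
$\frac{1}{291398 + 14 \left(-310 + S{\left(\frac{-8 - 8}{l - 7} \right)}\right)} = \frac{1}{291398 + 14 \left(-310 + 0\right)} = \frac{1}{291398 + 14 \left(-310\right)} = \frac{1}{291398 - 4340} = \frac{1}{287058}$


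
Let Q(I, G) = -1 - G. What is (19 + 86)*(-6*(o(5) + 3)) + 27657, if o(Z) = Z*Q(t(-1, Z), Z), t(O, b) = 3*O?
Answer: 44667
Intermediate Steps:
o(Z) = Z*(-1 - Z)
(19 + 86)*(-6*(o(5) + 3)) + 27657 = (19 + 86)*(-6*(-1*5*(1 + 5) + 3)) + 27657 = 105*(-6*(-1*5*6 + 3)) + 27657 = 105*(-6*(-30 + 3)) + 27657 = 105*(-6*(-27)) + 27657 = 105*162 + 27657 = 17010 + 27657 = 44667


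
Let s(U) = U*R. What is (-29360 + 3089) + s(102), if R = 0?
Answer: -26271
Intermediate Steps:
s(U) = 0 (s(U) = U*0 = 0)
(-29360 + 3089) + s(102) = (-29360 + 3089) + 0 = -26271 + 0 = -26271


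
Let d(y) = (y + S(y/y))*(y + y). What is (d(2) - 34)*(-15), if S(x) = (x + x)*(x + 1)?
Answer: 150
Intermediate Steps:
S(x) = 2*x*(1 + x) (S(x) = (2*x)*(1 + x) = 2*x*(1 + x))
d(y) = 2*y*(4 + y) (d(y) = (y + 2*(y/y)*(1 + y/y))*(y + y) = (y + 2*1*(1 + 1))*(2*y) = (y + 2*1*2)*(2*y) = (y + 4)*(2*y) = (4 + y)*(2*y) = 2*y*(4 + y))
(d(2) - 34)*(-15) = (2*2*(4 + 2) - 34)*(-15) = (2*2*6 - 34)*(-15) = (24 - 34)*(-15) = -10*(-15) = 150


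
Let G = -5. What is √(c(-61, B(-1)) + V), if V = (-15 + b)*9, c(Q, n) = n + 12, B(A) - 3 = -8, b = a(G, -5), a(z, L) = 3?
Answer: I*√101 ≈ 10.05*I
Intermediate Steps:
b = 3
B(A) = -5 (B(A) = 3 - 8 = -5)
c(Q, n) = 12 + n
V = -108 (V = (-15 + 3)*9 = -12*9 = -108)
√(c(-61, B(-1)) + V) = √((12 - 5) - 108) = √(7 - 108) = √(-101) = I*√101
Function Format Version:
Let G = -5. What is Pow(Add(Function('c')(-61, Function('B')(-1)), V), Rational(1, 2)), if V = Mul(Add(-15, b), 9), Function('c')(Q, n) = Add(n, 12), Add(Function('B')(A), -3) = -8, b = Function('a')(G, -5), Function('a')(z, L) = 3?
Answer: Mul(I, Pow(101, Rational(1, 2))) ≈ Mul(10.050, I)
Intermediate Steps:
b = 3
Function('B')(A) = -5 (Function('B')(A) = Add(3, -8) = -5)
Function('c')(Q, n) = Add(12, n)
V = -108 (V = Mul(Add(-15, 3), 9) = Mul(-12, 9) = -108)
Pow(Add(Function('c')(-61, Function('B')(-1)), V), Rational(1, 2)) = Pow(Add(Add(12, -5), -108), Rational(1, 2)) = Pow(Add(7, -108), Rational(1, 2)) = Pow(-101, Rational(1, 2)) = Mul(I, Pow(101, Rational(1, 2)))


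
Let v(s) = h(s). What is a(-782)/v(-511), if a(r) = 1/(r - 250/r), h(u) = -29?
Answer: 391/8863473 ≈ 4.4114e-5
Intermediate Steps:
v(s) = -29
a(-782)/v(-511) = -782/(-250 + (-782)**2)/(-29) = -782/(-250 + 611524)*(-1/29) = -782/611274*(-1/29) = -782*1/611274*(-1/29) = -391/305637*(-1/29) = 391/8863473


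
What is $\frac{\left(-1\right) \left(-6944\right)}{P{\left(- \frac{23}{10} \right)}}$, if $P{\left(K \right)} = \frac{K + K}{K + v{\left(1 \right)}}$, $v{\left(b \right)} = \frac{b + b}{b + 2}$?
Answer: $\frac{170128}{69} \approx 2465.6$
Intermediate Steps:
$v{\left(b \right)} = \frac{2 b}{2 + b}$
$P{\left(K \right)} = \frac{2 K}{\frac{2}{3} + K}$ ($P{\left(K \right)} = \frac{K + K}{K + 2 \cdot 1 \frac{1}{2 + 1}} = \frac{2 K}{K + 2 \cdot 1 \cdot \frac{1}{3}} = \frac{2 K}{K + \frac{2}{3}} = \frac{2 K}{\frac{2}{3} + K}$)
$\frac{\left(-1\right) \left(-6944\right)}{P{\left(- \frac{23}{10} \right)}} = \frac{\left(-1\right) \left(-6944\right)}{6 \left(- \frac{23}{10}\right) \frac{1}{2 + 3 \left(- \frac{23}{10}\right)}} = \frac{6944}{6 \left(\left(-23\right) \frac{1}{10}\right) \frac{1}{2 + 3 \left(\left(-23\right) \frac{1}{10}\right)}} = \frac{6944}{6 \left(- \frac{23}{10}\right) \frac{1}{2 + 3 \left(- \frac{23}{10}\right)}} = \frac{6944}{6 \left(- \frac{23}{10}\right) \frac{1}{2 - \frac{69}{10}}} = \frac{6944}{6 \left(- \frac{23}{10}\right) \frac{1}{- \frac{49}{10}}} = \frac{6944}{6 \left(- \frac{23}{10}\right) \left(- \frac{10}{49}\right)} = \frac{6944}{\frac{138}{49}} = 6944 \cdot \frac{49}{138} = \frac{170128}{69}$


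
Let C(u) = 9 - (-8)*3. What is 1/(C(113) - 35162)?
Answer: -1/35129 ≈ -2.8467e-5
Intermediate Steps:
C(u) = 33 (C(u) = 9 - 1*(-24) = 9 + 24 = 33)
1/(C(113) - 35162) = 1/(33 - 35162) = 1/(-35129) = -1/35129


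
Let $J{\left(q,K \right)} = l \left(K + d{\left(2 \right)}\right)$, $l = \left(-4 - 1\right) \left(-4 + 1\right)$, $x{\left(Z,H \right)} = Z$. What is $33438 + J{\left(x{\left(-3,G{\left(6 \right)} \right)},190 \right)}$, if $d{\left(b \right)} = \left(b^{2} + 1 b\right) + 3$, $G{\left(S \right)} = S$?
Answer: $36423$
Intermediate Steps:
$d{\left(b \right)} = 3 + b + b^{2}$ ($d{\left(b \right)} = \left(b^{2} + b\right) + 3 = \left(b + b^{2}\right) + 3 = 3 + b + b^{2}$)
$l = 15$ ($l = \left(-5\right) \left(-3\right) = 15$)
$J{\left(q,K \right)} = 135 + 15 K$ ($J{\left(q,K \right)} = 15 \left(K + \left(3 + 2 + 2^{2}\right)\right) = 15 \left(K + \left(3 + 2 + 4\right)\right) = 15 \left(K + 9\right) = 15 \left(9 + K\right) = 135 + 15 K$)
$33438 + J{\left(x{\left(-3,G{\left(6 \right)} \right)},190 \right)} = 33438 + \left(135 + 15 \cdot 190\right) = 33438 + \left(135 + 2850\right) = 33438 + 2985 = 36423$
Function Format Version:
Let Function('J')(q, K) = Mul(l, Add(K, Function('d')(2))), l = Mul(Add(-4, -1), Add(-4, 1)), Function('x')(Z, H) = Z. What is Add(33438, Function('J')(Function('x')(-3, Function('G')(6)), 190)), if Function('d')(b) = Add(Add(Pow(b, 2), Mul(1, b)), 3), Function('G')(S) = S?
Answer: 36423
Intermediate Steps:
Function('d')(b) = Add(3, b, Pow(b, 2)) (Function('d')(b) = Add(Add(Pow(b, 2), b), 3) = Add(Add(b, Pow(b, 2)), 3) = Add(3, b, Pow(b, 2)))
l = 15 (l = Mul(-5, -3) = 15)
Function('J')(q, K) = Add(135, Mul(15, K)) (Function('J')(q, K) = Mul(15, Add(K, Add(3, 2, Pow(2, 2)))) = Mul(15, Add(K, Add(3, 2, 4))) = Mul(15, Add(K, 9)) = Mul(15, Add(9, K)) = Add(135, Mul(15, K)))
Add(33438, Function('J')(Function('x')(-3, Function('G')(6)), 190)) = Add(33438, Add(135, Mul(15, 190))) = Add(33438, Add(135, 2850)) = Add(33438, 2985) = 36423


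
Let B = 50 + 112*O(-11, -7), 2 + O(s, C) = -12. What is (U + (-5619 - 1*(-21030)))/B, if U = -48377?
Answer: 16483/759 ≈ 21.717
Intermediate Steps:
O(s, C) = -14 (O(s, C) = -2 - 12 = -14)
B = -1518 (B = 50 + 112*(-14) = 50 - 1568 = -1518)
(U + (-5619 - 1*(-21030)))/B = (-48377 + (-5619 - 1*(-21030)))/(-1518) = (-48377 + (-5619 + 21030))*(-1/1518) = (-48377 + 15411)*(-1/1518) = -32966*(-1/1518) = 16483/759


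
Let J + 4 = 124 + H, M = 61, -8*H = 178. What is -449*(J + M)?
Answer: -285115/4 ≈ -71279.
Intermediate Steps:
H = -89/4 (H = -⅛*178 = -89/4 ≈ -22.250)
J = 391/4 (J = -4 + (124 - 89/4) = -4 + 407/4 = 391/4 ≈ 97.750)
-449*(J + M) = -449*(391/4 + 61) = -449*635/4 = -285115/4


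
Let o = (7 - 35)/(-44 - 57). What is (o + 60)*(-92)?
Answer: -560096/101 ≈ -5545.5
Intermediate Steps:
o = 28/101 (o = -28/(-101) = -28*(-1/101) = 28/101 ≈ 0.27723)
(o + 60)*(-92) = (28/101 + 60)*(-92) = (6088/101)*(-92) = -560096/101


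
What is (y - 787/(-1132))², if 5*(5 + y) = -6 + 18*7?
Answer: 497067025/1281424 ≈ 387.90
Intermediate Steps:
y = 19 (y = -5 + (-6 + 18*7)/5 = -5 + (-6 + 126)/5 = -5 + (⅕)*120 = -5 + 24 = 19)
(y - 787/(-1132))² = (19 - 787/(-1132))² = (19 - 787*(-1/1132))² = (19 + 787/1132)² = (22295/1132)² = 497067025/1281424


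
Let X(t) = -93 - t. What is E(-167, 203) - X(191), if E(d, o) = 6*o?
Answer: 1502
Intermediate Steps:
E(-167, 203) - X(191) = 6*203 - (-93 - 1*191) = 1218 - (-93 - 191) = 1218 - 1*(-284) = 1218 + 284 = 1502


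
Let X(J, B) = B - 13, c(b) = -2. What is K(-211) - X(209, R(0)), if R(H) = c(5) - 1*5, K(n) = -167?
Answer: -147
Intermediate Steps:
R(H) = -7 (R(H) = -2 - 1*5 = -2 - 5 = -7)
X(J, B) = -13 + B
K(-211) - X(209, R(0)) = -167 - (-13 - 7) = -167 - 1*(-20) = -167 + 20 = -147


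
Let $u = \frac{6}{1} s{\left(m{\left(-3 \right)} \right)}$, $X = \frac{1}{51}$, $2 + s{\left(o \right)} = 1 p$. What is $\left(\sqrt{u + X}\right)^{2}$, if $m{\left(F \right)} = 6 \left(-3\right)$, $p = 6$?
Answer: $\frac{1225}{51} \approx 24.02$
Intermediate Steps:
$m{\left(F \right)} = -18$
$s{\left(o \right)} = 4$ ($s{\left(o \right)} = -2 + 1 \cdot 6 = -2 + 6 = 4$)
$X = \frac{1}{51} \approx 0.019608$
$u = 24$ ($u = \frac{6}{1} \cdot 4 = 6 \cdot 1 \cdot 4 = 6 \cdot 4 = 24$)
$\left(\sqrt{u + X}\right)^{2} = \left(\sqrt{24 + \frac{1}{51}}\right)^{2} = \left(\sqrt{\frac{1225}{51}}\right)^{2} = \left(\frac{35 \sqrt{51}}{51}\right)^{2} = \frac{1225}{51}$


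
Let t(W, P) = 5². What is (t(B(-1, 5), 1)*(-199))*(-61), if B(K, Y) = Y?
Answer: 303475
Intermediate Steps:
t(W, P) = 25
(t(B(-1, 5), 1)*(-199))*(-61) = (25*(-199))*(-61) = -4975*(-61) = 303475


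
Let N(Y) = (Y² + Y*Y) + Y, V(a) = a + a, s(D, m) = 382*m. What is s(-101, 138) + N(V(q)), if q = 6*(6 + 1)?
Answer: 66912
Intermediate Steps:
q = 42 (q = 6*7 = 42)
V(a) = 2*a
N(Y) = Y + 2*Y² (N(Y) = (Y² + Y²) + Y = 2*Y² + Y = Y + 2*Y²)
s(-101, 138) + N(V(q)) = 382*138 + (2*42)*(1 + 2*(2*42)) = 52716 + 84*(1 + 2*84) = 52716 + 84*(1 + 168) = 52716 + 84*169 = 52716 + 14196 = 66912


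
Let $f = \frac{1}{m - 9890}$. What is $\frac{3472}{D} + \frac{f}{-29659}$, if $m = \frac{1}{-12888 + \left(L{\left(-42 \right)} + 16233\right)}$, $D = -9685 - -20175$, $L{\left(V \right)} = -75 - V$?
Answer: $\frac{1686525203859736}{5095521084752945} \approx 0.33098$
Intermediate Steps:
$D = 10490$ ($D = -9685 + 20175 = 10490$)
$m = \frac{1}{3312}$ ($m = \frac{1}{-12888 + \left(\left(-75 - -42\right) + 16233\right)} = \frac{1}{-12888 + \left(\left(-75 + 42\right) + 16233\right)} = \frac{1}{-12888 + \left(-33 + 16233\right)} = \frac{1}{-12888 + 16200} = \frac{1}{3312} \approx 0.00030193$)
$f = - \frac{3312}{32755679}$ ($f = \frac{1}{\frac{1}{3312} - 9890} = \frac{1}{- \frac{32755679}{3312}} = - \frac{3312}{32755679} \approx -0.00010111$)
$\frac{3472}{D} + \frac{f}{-29659} = \frac{3472}{10490} - \frac{3312}{32755679 \left(-29659\right)} = 3472 \cdot \frac{1}{10490} - - \frac{3312}{971500683461} = \frac{1736}{5245} + \frac{3312}{971500683461} = \frac{1686525203859736}{5095521084752945}$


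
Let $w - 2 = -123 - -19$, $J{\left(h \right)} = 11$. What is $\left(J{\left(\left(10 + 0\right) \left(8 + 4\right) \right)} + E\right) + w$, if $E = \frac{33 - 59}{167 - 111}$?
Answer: $- \frac{2561}{28} \approx -91.464$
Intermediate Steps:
$E = - \frac{13}{28}$ ($E = - \frac{26}{56} = \left(-26\right) \frac{1}{56} = - \frac{13}{28} \approx -0.46429$)
$w = -102$ ($w = 2 - 104 = -102$)
$\left(J{\left(\left(10 + 0\right) \left(8 + 4\right) \right)} + E\right) + w = \left(11 - \frac{13}{28}\right) - 102 = \frac{295}{28} - 102 = - \frac{2561}{28}$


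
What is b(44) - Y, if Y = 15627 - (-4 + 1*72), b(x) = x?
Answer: -15515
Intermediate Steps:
Y = 15559 (Y = 15627 - (-4 + 72) = 15627 - 1*68 = 15627 - 68 = 15559)
b(44) - Y = 44 - 1*15559 = 44 - 15559 = -15515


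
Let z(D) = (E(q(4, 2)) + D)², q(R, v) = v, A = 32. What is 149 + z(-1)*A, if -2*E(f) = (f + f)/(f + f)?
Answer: 221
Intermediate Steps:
E(f) = -½ (E(f) = -(f + f)/(2*(f + f)) = -2*f/(2*(2*f)) = -2*f*1/(2*f)/2 = -½*1 = -½)
z(D) = (-½ + D)²
149 + z(-1)*A = 149 + ((-1 + 2*(-1))²/4)*32 = 149 + ((-1 - 2)²/4)*32 = 149 + ((¼)*(-3)²)*32 = 149 + ((¼)*9)*32 = 149 + (9/4)*32 = 149 + 72 = 221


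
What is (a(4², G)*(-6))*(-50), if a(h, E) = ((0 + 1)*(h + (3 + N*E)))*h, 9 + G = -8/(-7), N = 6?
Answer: -945600/7 ≈ -1.3509e+5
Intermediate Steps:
G = -55/7 (G = -9 - 8/(-7) = -9 - 8*(-⅐) = -9 + 8/7 = -55/7 ≈ -7.8571)
a(h, E) = h*(3 + h + 6*E) (a(h, E) = ((0 + 1)*(h + (3 + 6*E)))*h = (1*(3 + h + 6*E))*h = (3 + h + 6*E)*h = h*(3 + h + 6*E))
(a(4², G)*(-6))*(-50) = ((4²*(3 + 4² + 6*(-55/7)))*(-6))*(-50) = ((16*(3 + 16 - 330/7))*(-6))*(-50) = ((16*(-197/7))*(-6))*(-50) = -3152/7*(-6)*(-50) = (18912/7)*(-50) = -945600/7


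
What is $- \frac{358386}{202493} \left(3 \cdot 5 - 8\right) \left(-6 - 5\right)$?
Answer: $\frac{27595722}{202493} \approx 136.28$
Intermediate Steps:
$- \frac{358386}{202493} \left(3 \cdot 5 - 8\right) \left(-6 - 5\right) = \left(-358386\right) \frac{1}{202493} \left(15 - 8\right) \left(-11\right) = - \frac{358386 \cdot 7 \left(-11\right)}{202493} = \left(- \frac{358386}{202493}\right) \left(-77\right) = \frac{27595722}{202493}$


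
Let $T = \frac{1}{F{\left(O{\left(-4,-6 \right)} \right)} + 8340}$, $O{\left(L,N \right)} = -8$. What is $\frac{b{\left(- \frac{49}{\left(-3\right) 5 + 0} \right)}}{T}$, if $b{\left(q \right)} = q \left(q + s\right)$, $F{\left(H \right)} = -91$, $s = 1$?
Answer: $\frac{25868864}{225} \approx 1.1497 \cdot 10^{5}$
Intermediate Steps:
$b{\left(q \right)} = q \left(1 + q\right)$ ($b{\left(q \right)} = q \left(q + 1\right) = q \left(1 + q\right)$)
$T = \frac{1}{8249}$ ($T = \frac{1}{-91 + 8340} = \frac{1}{8249} \approx 0.00012123$)
$\frac{b{\left(- \frac{49}{\left(-3\right) 5 + 0} \right)}}{T} = - \frac{49}{\left(-3\right) 5 + 0} \left(1 - \frac{49}{\left(-3\right) 5 + 0}\right) \frac{1}{\frac{1}{8249}} = - \frac{49}{-15 + 0} \left(1 - \frac{49}{-15 + 0}\right) 8249 = - \frac{49}{-15} \left(1 - \frac{49}{-15}\right) 8249 = \left(-49\right) \left(- \frac{1}{15}\right) \left(1 - - \frac{49}{15}\right) 8249 = \frac{49 \left(1 + \frac{49}{15}\right)}{15} \cdot 8249 = \frac{49}{15} \cdot \frac{64}{15} \cdot 8249 = \frac{3136}{225} \cdot 8249 = \frac{25868864}{225}$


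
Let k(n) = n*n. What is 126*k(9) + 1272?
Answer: 11478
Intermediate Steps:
k(n) = n²
126*k(9) + 1272 = 126*9² + 1272 = 126*81 + 1272 = 10206 + 1272 = 11478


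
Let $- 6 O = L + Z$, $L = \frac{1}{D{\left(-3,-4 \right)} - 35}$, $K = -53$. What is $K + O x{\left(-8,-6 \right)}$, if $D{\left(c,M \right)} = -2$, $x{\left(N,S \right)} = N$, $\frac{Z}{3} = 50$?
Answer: $\frac{16313}{111} \approx 146.96$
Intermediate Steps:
$Z = 150$ ($Z = 3 \cdot 50 = 150$)
$L = - \frac{1}{37}$ ($L = \frac{1}{-2 - 35} = \frac{1}{-37} = - \frac{1}{37} \approx -0.027027$)
$O = - \frac{5549}{222}$ ($O = - \frac{- \frac{1}{37} + 150}{6} = \left(- \frac{1}{6}\right) \frac{5549}{37} = - \frac{5549}{222} \approx -24.995$)
$K + O x{\left(-8,-6 \right)} = -53 - - \frac{22196}{111} = -53 + \frac{22196}{111} = \frac{16313}{111}$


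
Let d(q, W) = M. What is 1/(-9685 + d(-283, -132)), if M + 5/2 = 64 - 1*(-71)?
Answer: -2/19105 ≈ -0.00010468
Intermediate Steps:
M = 265/2 (M = -5/2 + (64 - 1*(-71)) = -5/2 + (64 + 71) = -5/2 + 135 = 265/2 ≈ 132.50)
d(q, W) = 265/2
1/(-9685 + d(-283, -132)) = 1/(-9685 + 265/2) = 1/(-19105/2) = -2/19105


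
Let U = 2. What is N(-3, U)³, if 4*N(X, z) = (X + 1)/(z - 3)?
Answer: ⅛ ≈ 0.12500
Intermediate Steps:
N(X, z) = (1 + X)/(4*(-3 + z)) (N(X, z) = ((X + 1)/(z - 3))/4 = ((1 + X)/(-3 + z))/4 = (1 + X)/(4*(-3 + z)))
N(-3, U)³ = ((1 - 3)/(4*(-3 + 2)))³ = ((¼)*(-2)/(-1))³ = ((¼)*(-1)*(-2))³ = (½)³ = ⅛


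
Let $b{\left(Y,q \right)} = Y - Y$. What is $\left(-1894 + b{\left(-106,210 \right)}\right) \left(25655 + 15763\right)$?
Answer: $-78445692$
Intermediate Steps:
$b{\left(Y,q \right)} = 0$
$\left(-1894 + b{\left(-106,210 \right)}\right) \left(25655 + 15763\right) = \left(-1894 + 0\right) \left(25655 + 15763\right) = \left(-1894\right) 41418 = -78445692$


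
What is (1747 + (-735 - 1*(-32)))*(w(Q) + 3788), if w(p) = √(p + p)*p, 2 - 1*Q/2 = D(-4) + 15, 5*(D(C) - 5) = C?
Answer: 3954672 - 359136*I*√430/25 ≈ 3.9547e+6 - 2.9789e+5*I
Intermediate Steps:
D(C) = 5 + C/5
Q = -172/5 (Q = 4 - 2*((5 + (⅕)*(-4)) + 15) = 4 - 2*((5 - ⅘) + 15) = 4 - 2*(21/5 + 15) = 4 - 2*96/5 = 4 - 192/5 = -172/5 ≈ -34.400)
w(p) = √2*p^(3/2) (w(p) = √(2*p)*p = (√2*√p)*p = √2*p^(3/2))
(1747 + (-735 - 1*(-32)))*(w(Q) + 3788) = (1747 + (-735 - 1*(-32)))*(√2*(-172/5)^(3/2) + 3788) = (1747 + (-735 + 32))*(√2*(-344*I*√215/25) + 3788) = (1747 - 703)*(-344*I*√430/25 + 3788) = 1044*(3788 - 344*I*√430/25) = 3954672 - 359136*I*√430/25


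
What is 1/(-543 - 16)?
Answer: -1/559 ≈ -0.0017889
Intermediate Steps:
1/(-543 - 16) = 1/(-559) = -1/559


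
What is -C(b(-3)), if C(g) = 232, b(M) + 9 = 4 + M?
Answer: -232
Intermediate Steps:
b(M) = -5 + M (b(M) = -9 + (4 + M) = -5 + M)
-C(b(-3)) = -1*232 = -232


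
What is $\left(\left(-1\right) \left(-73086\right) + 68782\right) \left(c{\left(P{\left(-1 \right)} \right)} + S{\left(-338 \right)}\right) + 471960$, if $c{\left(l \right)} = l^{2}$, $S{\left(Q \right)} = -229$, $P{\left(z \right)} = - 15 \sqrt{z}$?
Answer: $-63936112$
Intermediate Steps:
$\left(\left(-1\right) \left(-73086\right) + 68782\right) \left(c{\left(P{\left(-1 \right)} \right)} + S{\left(-338 \right)}\right) + 471960 = \left(\left(-1\right) \left(-73086\right) + 68782\right) \left(\left(- 15 \sqrt{-1}\right)^{2} - 229\right) + 471960 = \left(73086 + 68782\right) \left(\left(- 15 i\right)^{2} - 229\right) + 471960 = 141868 \left(-225 - 229\right) + 471960 = 141868 \left(-454\right) + 471960 = -64408072 + 471960 = -63936112$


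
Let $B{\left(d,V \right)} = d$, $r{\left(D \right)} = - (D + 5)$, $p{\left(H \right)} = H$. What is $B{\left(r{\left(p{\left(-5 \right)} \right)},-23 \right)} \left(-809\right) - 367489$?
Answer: $-367489$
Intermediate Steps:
$r{\left(D \right)} = -5 - D$ ($r{\left(D \right)} = - (5 + D) = -5 - D$)
$B{\left(r{\left(p{\left(-5 \right)} \right)},-23 \right)} \left(-809\right) - 367489 = \left(-5 - -5\right) \left(-809\right) - 367489 = \left(-5 + 5\right) \left(-809\right) - 367489 = 0 \left(-809\right) - 367489 = 0 - 367489 = -367489$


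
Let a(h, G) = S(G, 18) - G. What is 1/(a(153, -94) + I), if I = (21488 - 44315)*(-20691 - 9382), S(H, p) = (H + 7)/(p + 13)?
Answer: 31/21280770328 ≈ 1.4567e-9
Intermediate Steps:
S(H, p) = (7 + H)/(13 + p)
a(h, G) = 7/31 - 30*G/31 (a(h, G) = (7 + G)/(13 + 18) - G = (7 + G)/31 - G = (7/31 + G/31) - G = 7/31 - 30*G/31)
I = 686476371 (I = -22827*(-30073) = 686476371)
1/(a(153, -94) + I) = 1/((7/31 - 30/31*(-94)) + 686476371) = 1/((7/31 + 2820/31) + 686476371) = 1/(2827/31 + 686476371) = 1/(21280770328/31) = 31/21280770328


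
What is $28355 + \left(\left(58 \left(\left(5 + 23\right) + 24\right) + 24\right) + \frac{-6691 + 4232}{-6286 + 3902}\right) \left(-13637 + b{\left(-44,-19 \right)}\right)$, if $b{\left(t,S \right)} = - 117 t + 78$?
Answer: $- \frac{60910629289}{2384} \approx -2.555 \cdot 10^{7}$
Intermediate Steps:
$b{\left(t,S \right)} = 78 - 117 t$
$28355 + \left(\left(58 \left(\left(5 + 23\right) + 24\right) + 24\right) + \frac{-6691 + 4232}{-6286 + 3902}\right) \left(-13637 + b{\left(-44,-19 \right)}\right) = 28355 + \left(\left(58 \left(\left(5 + 23\right) + 24\right) + 24\right) + \frac{-6691 + 4232}{-6286 + 3902}\right) \left(-13637 + \left(78 - -5148\right)\right) = 28355 + \left(\left(58 \left(28 + 24\right) + 24\right) - \frac{2459}{-2384}\right) \left(-13637 + \left(78 + 5148\right)\right) = 28355 + \left(\left(58 \cdot 52 + 24\right) - - \frac{2459}{2384}\right) \left(-13637 + 5226\right) = 28355 + \left(\left(3016 + 24\right) + \frac{2459}{2384}\right) \left(-8411\right) = 28355 + \left(3040 + \frac{2459}{2384}\right) \left(-8411\right) = 28355 + \frac{7249819}{2384} \left(-8411\right) = 28355 - \frac{60978227609}{2384} = - \frac{60910629289}{2384}$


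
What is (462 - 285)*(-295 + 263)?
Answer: -5664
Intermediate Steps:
(462 - 285)*(-295 + 263) = 177*(-32) = -5664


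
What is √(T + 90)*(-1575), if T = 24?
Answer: -1575*√114 ≈ -16816.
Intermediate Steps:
√(T + 90)*(-1575) = √(24 + 90)*(-1575) = √114*(-1575) = -1575*√114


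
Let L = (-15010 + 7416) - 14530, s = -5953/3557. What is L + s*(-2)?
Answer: -78683162/3557 ≈ -22121.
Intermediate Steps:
s = -5953/3557 (s = -5953*1/3557 = -5953/3557 ≈ -1.6736)
L = -22124 (L = -7594 - 14530 = -22124)
L + s*(-2) = -22124 - 5953/3557*(-2) = -22124 + 11906/3557 = -78683162/3557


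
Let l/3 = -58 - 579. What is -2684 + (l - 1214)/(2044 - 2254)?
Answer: -112103/42 ≈ -2669.1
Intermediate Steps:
l = -1911 (l = 3*(-58 - 579) = 3*(-637) = -1911)
-2684 + (l - 1214)/(2044 - 2254) = -2684 + (-1911 - 1214)/(2044 - 2254) = -2684 - 3125/(-210) = -2684 - 3125*(-1/210) = -2684 + 625/42 = -112103/42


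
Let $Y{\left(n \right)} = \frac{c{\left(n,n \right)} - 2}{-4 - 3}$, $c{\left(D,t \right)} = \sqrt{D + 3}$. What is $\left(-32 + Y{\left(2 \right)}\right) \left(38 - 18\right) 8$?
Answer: $- \frac{35520}{7} - \frac{160 \sqrt{5}}{7} \approx -5125.4$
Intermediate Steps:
$c{\left(D,t \right)} = \sqrt{3 + D}$
$Y{\left(n \right)} = \frac{2}{7} - \frac{\sqrt{3 + n}}{7}$ ($Y{\left(n \right)} = \frac{\sqrt{3 + n} - 2}{-4 - 3} = \frac{-2 + \sqrt{3 + n}}{-7} = \left(-2 + \sqrt{3 + n}\right) \left(- \frac{1}{7}\right) = \frac{2}{7} - \frac{\sqrt{3 + n}}{7}$)
$\left(-32 + Y{\left(2 \right)}\right) \left(38 - 18\right) 8 = \left(-32 + \left(\frac{2}{7} - \frac{\sqrt{3 + 2}}{7}\right)\right) \left(38 - 18\right) 8 = \left(-32 + \left(\frac{2}{7} - \frac{\sqrt{5}}{7}\right)\right) 20 \cdot 8 = \left(- \frac{222}{7} - \frac{\sqrt{5}}{7}\right) 20 \cdot 8 = \left(- \frac{4440}{7} - \frac{20 \sqrt{5}}{7}\right) 8 = - \frac{35520}{7} - \frac{160 \sqrt{5}}{7}$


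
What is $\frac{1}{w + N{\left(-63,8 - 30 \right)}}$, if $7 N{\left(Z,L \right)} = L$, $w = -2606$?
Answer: $- \frac{7}{18264} \approx -0.00038327$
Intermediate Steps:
$N{\left(Z,L \right)} = \frac{L}{7}$
$\frac{1}{w + N{\left(-63,8 - 30 \right)}} = \frac{1}{-2606 + \frac{8 - 30}{7}} = \frac{1}{-2606 + \frac{1}{7} \left(-22\right)} = \frac{1}{-2606 - \frac{22}{7}} = \frac{1}{- \frac{18264}{7}} = - \frac{7}{18264}$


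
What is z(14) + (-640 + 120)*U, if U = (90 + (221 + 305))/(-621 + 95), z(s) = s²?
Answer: 211708/263 ≈ 804.97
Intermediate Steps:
U = -308/263 (U = (90 + 526)/(-526) = 616*(-1/526) = -308/263 ≈ -1.1711)
z(14) + (-640 + 120)*U = 14² + (-640 + 120)*(-308/263) = 196 - 520*(-308/263) = 196 + 160160/263 = 211708/263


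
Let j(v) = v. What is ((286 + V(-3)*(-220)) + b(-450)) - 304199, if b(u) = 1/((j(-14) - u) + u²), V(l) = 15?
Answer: -62344577367/202936 ≈ -3.0721e+5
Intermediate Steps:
b(u) = 1/(-14 + u² - u) (b(u) = 1/((-14 - u) + u²) = 1/(-14 + u² - u))
((286 + V(-3)*(-220)) + b(-450)) - 304199 = ((286 + 15*(-220)) + 1/(-14 + (-450)² - 1*(-450))) - 304199 = ((286 - 3300) + 1/(-14 + 202500 + 450)) - 304199 = (-3014 + 1/202936) - 304199 = -611649103/202936 - 304199 = -62344577367/202936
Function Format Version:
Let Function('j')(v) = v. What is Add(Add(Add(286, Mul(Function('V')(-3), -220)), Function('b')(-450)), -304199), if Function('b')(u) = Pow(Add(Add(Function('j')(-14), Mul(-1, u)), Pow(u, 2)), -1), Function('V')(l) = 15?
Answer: Rational(-62344577367, 202936) ≈ -3.0721e+5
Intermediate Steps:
Function('b')(u) = Pow(Add(-14, Pow(u, 2), Mul(-1, u)), -1) (Function('b')(u) = Pow(Add(Add(-14, Mul(-1, u)), Pow(u, 2)), -1) = Pow(Add(-14, Pow(u, 2), Mul(-1, u)), -1))
Add(Add(Add(286, Mul(Function('V')(-3), -220)), Function('b')(-450)), -304199) = Add(Add(Add(286, Mul(15, -220)), Pow(Add(-14, Pow(-450, 2), Mul(-1, -450)), -1)), -304199) = Add(Add(Add(286, -3300), Pow(Add(-14, 202500, 450), -1)), -304199) = Add(Add(-3014, Pow(202936, -1)), -304199) = Add(Add(-3014, Rational(1, 202936)), -304199) = Add(Rational(-611649103, 202936), -304199) = Rational(-62344577367, 202936)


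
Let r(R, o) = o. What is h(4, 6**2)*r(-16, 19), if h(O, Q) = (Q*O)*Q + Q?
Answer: 99180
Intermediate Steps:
h(O, Q) = Q + O*Q**2 (h(O, Q) = (O*Q)*Q + Q = O*Q**2 + Q = Q + O*Q**2)
h(4, 6**2)*r(-16, 19) = (6**2*(1 + 4*6**2))*19 = (36*(1 + 4*36))*19 = (36*(1 + 144))*19 = (36*145)*19 = 5220*19 = 99180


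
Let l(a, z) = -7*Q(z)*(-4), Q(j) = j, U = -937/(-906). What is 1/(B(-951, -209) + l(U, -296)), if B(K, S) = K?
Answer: -1/9239 ≈ -0.00010824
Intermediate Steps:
U = 937/906 (U = -937*(-1/906) = 937/906 ≈ 1.0342)
l(a, z) = 28*z (l(a, z) = -7*z*(-4) = 28*z)
1/(B(-951, -209) + l(U, -296)) = 1/(-951 + 28*(-296)) = 1/(-951 - 8288) = 1/(-9239) = -1/9239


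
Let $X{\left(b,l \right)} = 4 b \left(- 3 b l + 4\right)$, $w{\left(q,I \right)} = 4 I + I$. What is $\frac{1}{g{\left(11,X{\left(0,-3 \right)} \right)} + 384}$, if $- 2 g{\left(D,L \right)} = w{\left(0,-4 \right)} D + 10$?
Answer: $\frac{1}{489} \approx 0.002045$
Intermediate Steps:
$w{\left(q,I \right)} = 5 I$
$X{\left(b,l \right)} = 4 b \left(4 - 3 b l\right)$ ($X{\left(b,l \right)} = 4 b \left(- 3 b l + 4\right) = 4 b \left(4 - 3 b l\right)$)
$g{\left(D,L \right)} = -5 + 10 D$ ($g{\left(D,L \right)} = - \frac{5 \left(-4\right) D + 10}{2} = - \frac{- 20 D + 10}{2} = - \frac{10 - 20 D}{2} = -5 + 10 D$)
$\frac{1}{g{\left(11,X{\left(0,-3 \right)} \right)} + 384} = \frac{1}{\left(-5 + 10 \cdot 11\right) + 384} = \frac{1}{\left(-5 + 110\right) + 384} = \frac{1}{105 + 384} = \frac{1}{489}$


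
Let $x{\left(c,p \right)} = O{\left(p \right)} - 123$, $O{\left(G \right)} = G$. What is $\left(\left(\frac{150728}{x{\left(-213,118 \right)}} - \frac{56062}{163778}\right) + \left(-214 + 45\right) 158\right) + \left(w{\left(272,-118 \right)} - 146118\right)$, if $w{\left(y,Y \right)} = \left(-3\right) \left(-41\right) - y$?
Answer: $- \frac{83164397552}{409445} \approx -2.0312 \cdot 10^{5}$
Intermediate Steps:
$w{\left(y,Y \right)} = 123 - y$
$x{\left(c,p \right)} = -123 + p$ ($x{\left(c,p \right)} = p - 123 = -123 + p$)
$\left(\left(\frac{150728}{x{\left(-213,118 \right)}} - \frac{56062}{163778}\right) + \left(-214 + 45\right) 158\right) + \left(w{\left(272,-118 \right)} - 146118\right) = \left(\left(\frac{150728}{-123 + 118} - \frac{56062}{163778}\right) + \left(-214 + 45\right) 158\right) + \left(\left(123 - 272\right) - 146118\right) = \left(\left(\frac{150728}{-5} - \frac{28031}{81889}\right) - 26702\right) + \left(\left(123 - 272\right) - 146118\right) = \left(\left(150728 \left(- \frac{1}{5}\right) - \frac{28031}{81889}\right) - 26702\right) - 146267 = \left(\left(- \frac{150728}{5} - \frac{28031}{81889}\right) - 26702\right) - 146267 = \left(- \frac{12343105347}{409445} - 26702\right) - 146267 = - \frac{23276105737}{409445} - 146267 = - \frac{83164397552}{409445}$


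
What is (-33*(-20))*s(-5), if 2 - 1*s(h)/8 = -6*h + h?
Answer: -121440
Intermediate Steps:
s(h) = 16 + 40*h (s(h) = 16 - 8*(-6*h + h) = 16 - (-40)*h = 16 + 40*h)
(-33*(-20))*s(-5) = (-33*(-20))*(16 + 40*(-5)) = 660*(16 - 200) = 660*(-184) = -121440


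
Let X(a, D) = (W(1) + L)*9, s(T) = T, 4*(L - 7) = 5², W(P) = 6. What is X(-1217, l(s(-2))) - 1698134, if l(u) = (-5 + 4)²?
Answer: -6791843/4 ≈ -1.6980e+6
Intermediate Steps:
L = 53/4 (L = 7 + (¼)*5² = 7 + (¼)*25 = 7 + 25/4 = 53/4 ≈ 13.250)
l(u) = 1 (l(u) = (-1)² = 1)
X(a, D) = 693/4 (X(a, D) = (6 + 53/4)*9 = (77/4)*9 = 693/4)
X(-1217, l(s(-2))) - 1698134 = 693/4 - 1698134 = -6791843/4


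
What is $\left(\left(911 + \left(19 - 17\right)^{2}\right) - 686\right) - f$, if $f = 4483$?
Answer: $-4254$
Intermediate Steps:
$\left(\left(911 + \left(19 - 17\right)^{2}\right) - 686\right) - f = \left(\left(911 + \left(19 - 17\right)^{2}\right) - 686\right) - 4483 = \left(\left(911 + 2^{2}\right) - 686\right) - 4483 = \left(\left(911 + 4\right) - 686\right) - 4483 = \left(915 - 686\right) - 4483 = 229 - 4483 = -4254$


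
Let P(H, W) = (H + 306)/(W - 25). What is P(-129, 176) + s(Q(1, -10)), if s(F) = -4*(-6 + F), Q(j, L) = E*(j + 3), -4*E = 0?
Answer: 3801/151 ≈ 25.172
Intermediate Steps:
E = 0 (E = -1/4*0 = 0)
P(H, W) = (306 + H)/(-25 + W)
Q(j, L) = 0 (Q(j, L) = 0*(j + 3) = 0*(3 + j) = 0)
s(F) = 24 - 4*F
P(-129, 176) + s(Q(1, -10)) = (306 - 129)/(-25 + 176) + (24 - 4*0) = 177/151 + (24 + 0) = (1/151)*177 + 24 = 177/151 + 24 = 3801/151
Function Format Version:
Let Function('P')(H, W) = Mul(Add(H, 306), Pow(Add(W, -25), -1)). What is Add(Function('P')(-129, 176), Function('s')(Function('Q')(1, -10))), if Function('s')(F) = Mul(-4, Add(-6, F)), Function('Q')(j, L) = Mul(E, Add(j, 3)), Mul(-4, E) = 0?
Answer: Rational(3801, 151) ≈ 25.172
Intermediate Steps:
E = 0 (E = Mul(Rational(-1, 4), 0) = 0)
Function('P')(H, W) = Mul(Pow(Add(-25, W), -1), Add(306, H)) (Function('P')(H, W) = Mul(Add(306, H), Pow(Add(-25, W), -1)) = Mul(Pow(Add(-25, W), -1), Add(306, H)))
Function('Q')(j, L) = 0 (Function('Q')(j, L) = Mul(0, Add(j, 3)) = Mul(0, Add(3, j)) = 0)
Function('s')(F) = Add(24, Mul(-4, F))
Add(Function('P')(-129, 176), Function('s')(Function('Q')(1, -10))) = Add(Mul(Pow(Add(-25, 176), -1), Add(306, -129)), Add(24, Mul(-4, 0))) = Add(Mul(Pow(151, -1), 177), Add(24, 0)) = Add(Mul(Rational(1, 151), 177), 24) = Add(Rational(177, 151), 24) = Rational(3801, 151)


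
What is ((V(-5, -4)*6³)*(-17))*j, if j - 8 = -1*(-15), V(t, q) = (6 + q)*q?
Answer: 675648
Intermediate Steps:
V(t, q) = q*(6 + q)
j = 23 (j = 8 - 1*(-15) = 8 + 15 = 23)
((V(-5, -4)*6³)*(-17))*j = ((-4*(6 - 4)*6³)*(-17))*23 = ((-4*2*216)*(-17))*23 = (-8*216*(-17))*23 = -1728*(-17)*23 = 29376*23 = 675648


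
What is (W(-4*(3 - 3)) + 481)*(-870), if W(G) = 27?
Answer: -441960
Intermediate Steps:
(W(-4*(3 - 3)) + 481)*(-870) = (27 + 481)*(-870) = 508*(-870) = -441960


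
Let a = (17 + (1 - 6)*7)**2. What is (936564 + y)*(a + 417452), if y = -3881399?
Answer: -1230281386960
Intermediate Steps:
a = 324 (a = (17 - 5*7)**2 = (17 - 35)**2 = (-18)**2 = 324)
(936564 + y)*(a + 417452) = (936564 - 3881399)*(324 + 417452) = -2944835*417776 = -1230281386960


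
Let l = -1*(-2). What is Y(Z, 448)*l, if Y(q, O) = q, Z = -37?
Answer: -74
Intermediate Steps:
l = 2
Y(Z, 448)*l = -37*2 = -74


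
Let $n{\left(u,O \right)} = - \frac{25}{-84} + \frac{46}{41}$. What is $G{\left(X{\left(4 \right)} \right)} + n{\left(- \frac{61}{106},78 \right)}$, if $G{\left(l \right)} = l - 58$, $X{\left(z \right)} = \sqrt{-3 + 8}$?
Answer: $- \frac{194863}{3444} + \sqrt{5} \approx -54.344$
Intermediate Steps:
$X{\left(z \right)} = \sqrt{5}$
$n{\left(u,O \right)} = \frac{4889}{3444}$ ($n{\left(u,O \right)} = \left(-25\right) \left(- \frac{1}{84}\right) + 46 \cdot \frac{1}{41} = \frac{25}{84} + \frac{46}{41} = \frac{4889}{3444}$)
$G{\left(l \right)} = -58 + l$ ($G{\left(l \right)} = l - 58 = -58 + l$)
$G{\left(X{\left(4 \right)} \right)} + n{\left(- \frac{61}{106},78 \right)} = \left(-58 + \sqrt{5}\right) + \frac{4889}{3444} = - \frac{194863}{3444} + \sqrt{5}$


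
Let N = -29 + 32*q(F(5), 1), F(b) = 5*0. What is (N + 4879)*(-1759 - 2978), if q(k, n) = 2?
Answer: -23277618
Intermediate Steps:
F(b) = 0
N = 35 (N = -29 + 32*2 = -29 + 64 = 35)
(N + 4879)*(-1759 - 2978) = (35 + 4879)*(-1759 - 2978) = 4914*(-4737) = -23277618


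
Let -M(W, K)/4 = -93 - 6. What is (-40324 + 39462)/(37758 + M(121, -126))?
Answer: -431/19077 ≈ -0.022593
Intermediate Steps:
M(W, K) = 396 (M(W, K) = -4*(-93 - 6) = -4*(-99) = 396)
(-40324 + 39462)/(37758 + M(121, -126)) = (-40324 + 39462)/(37758 + 396) = -862/38154 = -862*1/38154 = -431/19077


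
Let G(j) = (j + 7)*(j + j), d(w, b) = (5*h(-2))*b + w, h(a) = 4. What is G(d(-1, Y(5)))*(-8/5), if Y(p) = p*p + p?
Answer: -5807904/5 ≈ -1.1616e+6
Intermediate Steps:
Y(p) = p + p² (Y(p) = p² + p = p + p²)
d(w, b) = w + 20*b (d(w, b) = (5*4)*b + w = 20*b + w = w + 20*b)
G(j) = 2*j*(7 + j) (G(j) = (7 + j)*(2*j) = 2*j*(7 + j))
G(d(-1, Y(5)))*(-8/5) = (2*(-1 + 20*(5*(1 + 5)))*(7 + (-1 + 20*(5*(1 + 5)))))*(-8/5) = (2*(-1 + 20*(5*6))*(7 + (-1 + 20*(5*6))))*(-8*⅕) = (2*(-1 + 20*30)*(7 + (-1 + 20*30)))*(-8/5) = (2*(-1 + 600)*(7 + (-1 + 600)))*(-8/5) = (2*599*(7 + 599))*(-8/5) = (2*599*606)*(-8/5) = 725988*(-8/5) = -5807904/5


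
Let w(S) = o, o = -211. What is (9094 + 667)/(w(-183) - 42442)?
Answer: -9761/42653 ≈ -0.22885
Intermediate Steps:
w(S) = -211
(9094 + 667)/(w(-183) - 42442) = (9094 + 667)/(-211 - 42442) = 9761/(-42653) = 9761*(-1/42653) = -9761/42653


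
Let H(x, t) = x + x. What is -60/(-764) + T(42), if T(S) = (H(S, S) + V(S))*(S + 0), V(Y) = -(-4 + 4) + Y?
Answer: 1010787/191 ≈ 5292.1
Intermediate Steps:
H(x, t) = 2*x
V(Y) = Y (V(Y) = -1*0 + Y = 0 + Y = Y)
T(S) = 3*S² (T(S) = (2*S + S)*(S + 0) = (3*S)*S = 3*S²)
-60/(-764) + T(42) = -60/(-764) + 3*42² = -60*(-1/764) + 3*1764 = 15/191 + 5292 = 1010787/191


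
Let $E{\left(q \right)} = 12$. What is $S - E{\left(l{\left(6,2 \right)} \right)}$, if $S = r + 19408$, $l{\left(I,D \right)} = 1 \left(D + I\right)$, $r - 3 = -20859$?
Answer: $-1460$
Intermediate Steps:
$r = -20856$ ($r = 3 - 20859 = -20856$)
$l{\left(I,D \right)} = D + I$
$S = -1448$ ($S = -20856 + 19408 = -1448$)
$S - E{\left(l{\left(6,2 \right)} \right)} = -1448 - 12 = -1460$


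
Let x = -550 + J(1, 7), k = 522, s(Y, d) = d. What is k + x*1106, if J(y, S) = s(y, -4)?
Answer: -612202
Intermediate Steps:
J(y, S) = -4
x = -554 (x = -550 - 4 = -554)
k + x*1106 = 522 - 554*1106 = 522 - 612724 = -612202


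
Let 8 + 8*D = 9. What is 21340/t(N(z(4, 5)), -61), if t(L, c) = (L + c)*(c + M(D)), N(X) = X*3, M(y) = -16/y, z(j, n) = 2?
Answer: 388/189 ≈ 2.0529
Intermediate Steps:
D = ⅛ (D = -1 + (⅛)*9 = -1 + 9/8 = ⅛ ≈ 0.12500)
N(X) = 3*X
t(L, c) = (-128 + c)*(L + c) (t(L, c) = (L + c)*(c - 16/⅛) = (L + c)*(c - 16*8) = (L + c)*(c - 128) = (L + c)*(-128 + c) = (-128 + c)*(L + c))
21340/t(N(z(4, 5)), -61) = 21340/((-61)² - 384*2 - 128*(-61) + (3*2)*(-61)) = 21340/(3721 - 128*6 + 7808 + 6*(-61)) = 21340/(3721 - 768 + 7808 - 366) = 21340/10395 = 21340*(1/10395) = 388/189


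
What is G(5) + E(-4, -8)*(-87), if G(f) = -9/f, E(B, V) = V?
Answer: 3471/5 ≈ 694.20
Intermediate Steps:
G(5) + E(-4, -8)*(-87) = -9/5 - 8*(-87) = -9*⅕ + 696 = -9/5 + 696 = 3471/5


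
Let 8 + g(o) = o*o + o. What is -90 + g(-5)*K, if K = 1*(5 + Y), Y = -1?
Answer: -42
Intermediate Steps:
K = 4 (K = 1*(5 - 1) = 1*4 = 4)
g(o) = -8 + o + o² (g(o) = -8 + (o*o + o) = -8 + (o² + o) = -8 + (o + o²) = -8 + o + o²)
-90 + g(-5)*K = -90 + (-8 - 5 + (-5)²)*4 = -90 + (-8 - 5 + 25)*4 = -90 + 12*4 = -90 + 48 = -42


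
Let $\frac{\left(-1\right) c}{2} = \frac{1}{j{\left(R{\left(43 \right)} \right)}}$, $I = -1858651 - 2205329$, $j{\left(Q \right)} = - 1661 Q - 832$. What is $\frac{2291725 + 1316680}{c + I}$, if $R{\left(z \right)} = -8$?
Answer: $- \frac{22473146340}{25310467441} \approx -0.8879$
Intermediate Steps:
$j{\left(Q \right)} = -832 - 1661 Q$
$I = -4063980$
$c = - \frac{1}{6228}$ ($c = - \frac{2}{-832 - -13288} = - \frac{2}{-832 + 13288} = - \frac{2}{12456} = \left(-2\right) \frac{1}{12456} = - \frac{1}{6228} \approx -0.00016057$)
$\frac{2291725 + 1316680}{c + I} = \frac{2291725 + 1316680}{- \frac{1}{6228} - 4063980} = \frac{3608405}{- \frac{25310467441}{6228}} = 3608405 \left(- \frac{6228}{25310467441}\right) = - \frac{22473146340}{25310467441}$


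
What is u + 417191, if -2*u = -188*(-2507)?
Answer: 181533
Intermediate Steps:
u = -235658 (u = -(-94)*(-2507) = -½*471316 = -235658)
u + 417191 = -235658 + 417191 = 181533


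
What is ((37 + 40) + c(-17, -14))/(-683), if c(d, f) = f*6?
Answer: 7/683 ≈ 0.010249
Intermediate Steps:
c(d, f) = 6*f
((37 + 40) + c(-17, -14))/(-683) = ((37 + 40) + 6*(-14))/(-683) = (77 - 84)*(-1/683) = -7*(-1/683) = 7/683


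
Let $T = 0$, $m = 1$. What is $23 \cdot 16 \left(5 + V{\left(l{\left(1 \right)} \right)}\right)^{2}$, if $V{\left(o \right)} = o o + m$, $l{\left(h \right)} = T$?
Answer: $13248$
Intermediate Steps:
$l{\left(h \right)} = 0$
$V{\left(o \right)} = 1 + o^{2}$ ($V{\left(o \right)} = o o + 1 = o^{2} + 1 = 1 + o^{2}$)
$23 \cdot 16 \left(5 + V{\left(l{\left(1 \right)} \right)}\right)^{2} = 23 \cdot 16 \left(5 + \left(1 + 0^{2}\right)\right)^{2} = 368 \left(5 + \left(1 + 0\right)\right)^{2} = 368 \left(5 + 1\right)^{2} = 368 \cdot 6^{2} = 368 \cdot 36 = 13248$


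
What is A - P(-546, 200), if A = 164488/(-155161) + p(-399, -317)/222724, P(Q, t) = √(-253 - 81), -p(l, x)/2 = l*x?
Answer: -37942941419/17279039282 - I*√334 ≈ -2.1959 - 18.276*I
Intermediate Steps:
p(l, x) = -2*l*x
P(Q, t) = I*√334 (P(Q, t) = √(-334) = I*√334)
A = -37942941419/17279039282 (A = 164488/(-155161) - 2*(-399)*(-317)/222724 = 164488*(-1/155161) - 252966*1/222724 = -164488/155161 - 126483/111362 = -37942941419/17279039282 ≈ -2.1959)
A - P(-546, 200) = -37942941419/17279039282 - I*√334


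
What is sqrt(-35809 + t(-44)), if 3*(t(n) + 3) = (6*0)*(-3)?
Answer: 2*I*sqrt(8953) ≈ 189.24*I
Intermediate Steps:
t(n) = -3 (t(n) = -3 + ((6*0)*(-3))/3 = -3 + (0*(-3))/3 = -3 + (1/3)*0 = -3 + 0 = -3)
sqrt(-35809 + t(-44)) = sqrt(-35809 - 3) = sqrt(-35812) = 2*I*sqrt(8953)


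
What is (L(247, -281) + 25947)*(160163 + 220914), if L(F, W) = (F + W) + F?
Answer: 9968974320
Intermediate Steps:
L(F, W) = W + 2*F
(L(247, -281) + 25947)*(160163 + 220914) = ((-281 + 2*247) + 25947)*(160163 + 220914) = ((-281 + 494) + 25947)*381077 = (213 + 25947)*381077 = 26160*381077 = 9968974320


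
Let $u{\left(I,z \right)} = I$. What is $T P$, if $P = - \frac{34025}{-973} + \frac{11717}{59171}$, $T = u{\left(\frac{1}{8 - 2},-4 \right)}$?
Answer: $\frac{6886714}{1174967} \approx 5.8612$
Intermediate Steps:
$T = \frac{1}{6}$ ($T = \frac{1}{8 - 2} = \frac{1}{6} \approx 0.16667$)
$P = \frac{41320284}{1174967}$ ($P = \left(-34025\right) \left(- \frac{1}{973}\right) + 11717 \cdot \frac{1}{59171} = \frac{34025}{973} + \frac{11717}{59171} = \frac{41320284}{1174967} \approx 35.167$)
$T P = \frac{1}{6} \cdot \frac{41320284}{1174967} = \frac{6886714}{1174967}$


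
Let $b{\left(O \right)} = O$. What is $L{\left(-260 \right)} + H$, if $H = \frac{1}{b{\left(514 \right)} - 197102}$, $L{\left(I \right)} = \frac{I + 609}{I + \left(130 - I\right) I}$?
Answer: $- \frac{505227}{146949530} \approx -0.0034381$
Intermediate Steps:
$L{\left(I \right)} = \frac{609 + I}{I + I \left(130 - I\right)}$
$H = - \frac{1}{196588}$ ($H = \frac{1}{514 - 197102} = \frac{1}{-196588} = - \frac{1}{196588} \approx -5.0868 \cdot 10^{-6}$)
$L{\left(-260 \right)} + H = \frac{-609 - -260}{\left(-260\right) \left(-131 - 260\right)} - \frac{1}{196588} = - \frac{-609 + 260}{260 \left(-391\right)} - \frac{1}{196588} = \left(- \frac{1}{260}\right) \left(- \frac{1}{391}\right) \left(-349\right) - \frac{1}{196588} = - \frac{349}{101660} - \frac{1}{196588} = - \frac{505227}{146949530}$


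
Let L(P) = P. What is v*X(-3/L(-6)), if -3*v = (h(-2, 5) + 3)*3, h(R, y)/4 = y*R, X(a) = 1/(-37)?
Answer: -1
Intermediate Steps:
X(a) = -1/37
h(R, y) = 4*R*y (h(R, y) = 4*(y*R) = 4*(R*y) = 4*R*y)
v = 37 (v = -(4*(-2)*5 + 3)*3/3 = -(-40 + 3)*3/3 = -(-37)*3/3 = -1/3*(-111) = 37)
v*X(-3/L(-6)) = 37*(-1/37) = -1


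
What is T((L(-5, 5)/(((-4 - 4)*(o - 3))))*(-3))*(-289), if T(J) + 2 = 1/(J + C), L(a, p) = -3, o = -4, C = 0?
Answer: -10982/9 ≈ -1220.2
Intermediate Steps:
T(J) = -2 + 1/J (T(J) = -2 + 1/(J + 0) = -2 + 1/J)
T((L(-5, 5)/(((-4 - 4)*(o - 3))))*(-3))*(-289) = (-2 + 1/(-3*1/((-4 - 4)*(-4 - 3))*(-3)))*(-289) = (-2 + 1/(-3/((-8*(-7)))*(-3)))*(-289) = (-2 + 1/(-3/56*(-3)))*(-289) = (-2 + 1/(9/56))*(-289) = (-2 + 56/9)*(-289) = (38/9)*(-289) = -10982/9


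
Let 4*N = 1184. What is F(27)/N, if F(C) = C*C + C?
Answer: 189/74 ≈ 2.5541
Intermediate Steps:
F(C) = C + C² (F(C) = C² + C = C + C²)
N = 296 (N = (¼)*1184 = 296)
F(27)/N = (27*(1 + 27))/296 = (27*28)*(1/296) = 756*(1/296) = 189/74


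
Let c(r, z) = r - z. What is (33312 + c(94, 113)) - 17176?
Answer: 16117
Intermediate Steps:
(33312 + c(94, 113)) - 17176 = (33312 + (94 - 1*113)) - 17176 = (33312 + (94 - 113)) - 17176 = (33312 - 19) - 17176 = 33293 - 17176 = 16117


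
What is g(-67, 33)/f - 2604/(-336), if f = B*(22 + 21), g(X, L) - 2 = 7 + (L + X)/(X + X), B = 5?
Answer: 89807/11524 ≈ 7.7930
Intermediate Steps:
g(X, L) = 9 + (L + X)/(2*X) (g(X, L) = 2 + (7 + (L + X)/(X + X)) = 2 + (7 + (L + X)/((2*X))) = 2 + (7 + (L + X)*(1/(2*X))) = 2 + (7 + (L + X)/(2*X)) = 9 + (L + X)/(2*X))
f = 215 (f = 5*(22 + 21) = 5*43 = 215)
g(-67, 33)/f - 2604/(-336) = ((1/2)*(33 + 19*(-67))/(-67))/215 - 2604/(-336) = ((1/2)*(-1/67)*(33 - 1273))*(1/215) - 2604*(-1/336) = ((1/2)*(-1/67)*(-1240))*(1/215) + 31/4 = (620/67)*(1/215) + 31/4 = 124/2881 + 31/4 = 89807/11524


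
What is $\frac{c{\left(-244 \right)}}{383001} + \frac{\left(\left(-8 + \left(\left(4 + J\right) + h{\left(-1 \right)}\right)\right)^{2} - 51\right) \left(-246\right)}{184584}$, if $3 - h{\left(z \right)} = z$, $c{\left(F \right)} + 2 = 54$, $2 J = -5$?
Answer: $\frac{2817243251}{47130571056} \approx 0.059775$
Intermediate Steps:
$J = - \frac{5}{2}$ ($J = \frac{1}{2} \left(-5\right) = - \frac{5}{2} \approx -2.5$)
$c{\left(F \right)} = 52$ ($c{\left(F \right)} = -2 + 54 = 52$)
$h{\left(z \right)} = 3 - z$
$\frac{c{\left(-244 \right)}}{383001} + \frac{\left(\left(-8 + \left(\left(4 + J\right) + h{\left(-1 \right)}\right)\right)^{2} - 51\right) \left(-246\right)}{184584} = \frac{52}{383001} + \frac{\left(\left(-8 + \left(\left(4 - \frac{5}{2}\right) + \left(3 - -1\right)\right)\right)^{2} - 51\right) \left(-246\right)}{184584} = 52 \cdot \frac{1}{383001} + \left(\left(-8 + \left(\frac{3}{2} + \left(3 + 1\right)\right)\right)^{2} - 51\right) \left(-246\right) \frac{1}{184584} = \frac{52}{383001} + \left(\left(-8 + \left(\frac{3}{2} + 4\right)\right)^{2} - 51\right) \left(-246\right) \frac{1}{184584} = \frac{52}{383001} + \left(\left(-8 + \frac{11}{2}\right)^{2} - 51\right) \left(-246\right) \frac{1}{184584} = \frac{52}{383001} + \left(\left(- \frac{5}{2}\right)^{2} - 51\right) \left(-246\right) \frac{1}{184584} = \frac{52}{383001} + \left(\frac{25}{4} - 51\right) \left(-246\right) \frac{1}{184584} = \frac{52}{383001} + \left(- \frac{179}{4}\right) \left(-246\right) \frac{1}{184584} = \frac{52}{383001} + \frac{22017}{2} \cdot \frac{1}{184584} = \frac{52}{383001} + \frac{7339}{123056} = \frac{2817243251}{47130571056}$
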